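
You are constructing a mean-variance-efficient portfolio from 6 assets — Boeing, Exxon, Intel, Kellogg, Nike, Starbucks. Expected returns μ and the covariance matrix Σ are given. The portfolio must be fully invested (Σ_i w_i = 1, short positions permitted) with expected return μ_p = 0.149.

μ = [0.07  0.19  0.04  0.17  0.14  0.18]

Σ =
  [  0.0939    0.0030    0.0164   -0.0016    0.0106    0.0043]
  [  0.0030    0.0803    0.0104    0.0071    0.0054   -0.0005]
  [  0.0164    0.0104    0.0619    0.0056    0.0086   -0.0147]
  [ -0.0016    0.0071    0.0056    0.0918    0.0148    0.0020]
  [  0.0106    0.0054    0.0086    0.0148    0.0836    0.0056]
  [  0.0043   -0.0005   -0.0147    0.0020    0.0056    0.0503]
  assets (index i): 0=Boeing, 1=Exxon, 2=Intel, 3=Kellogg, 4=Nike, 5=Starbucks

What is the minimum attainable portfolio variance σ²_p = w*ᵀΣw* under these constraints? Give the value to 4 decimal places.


u=Σ⁻¹μ = [0.2859  2.0831  0.8332  1.4165  0.9222  3.6593]
v=Σ⁻¹𝟙 = [5.7471  9.0754  17.1679  7.7759  5.9281  23.5277]
a=μᵀu=1.477712  b=𝟙ᵀu=9.200172  c=𝟙ᵀv=69.222176  D=ac−b²=17.647279
λ₁=(c·0.149−b)/D = (69.222176·0.149−9.200172)/17.647279 = 0.063122
λ₂=(a−b·0.149)/D = (1.477712−9.200172·0.149)/17.647279 = 0.006057
w* = 0.063122·u + 0.006057·v:
  w_0 = 0.063122·0.2859 + 0.006057·5.7471 = 0.0529  (Boeing)
  w_1 = 0.063122·2.0831 + 0.006057·9.0754 = 0.1865  (Exxon)
  w_2 = 0.063122·0.8332 + 0.006057·17.1679 = 0.1566  (Intel)
  w_3 = 0.063122·1.4165 + 0.006057·7.7759 = 0.1365  (Kellogg)
  w_4 = 0.063122·0.9222 + 0.006057·5.9281 = 0.0941  (Nike)
  w_5 = 0.063122·3.6593 + 0.006057·23.5277 = 0.3735  (Starbucks)
Σw_i=1.0000  μᵀw=0.1490
σ²=wᵀΣw=λ₁·μ_p+λ₂ = 0.063122·0.149 + 0.006057 = 0.015462 ≈ 0.0155

0.0155


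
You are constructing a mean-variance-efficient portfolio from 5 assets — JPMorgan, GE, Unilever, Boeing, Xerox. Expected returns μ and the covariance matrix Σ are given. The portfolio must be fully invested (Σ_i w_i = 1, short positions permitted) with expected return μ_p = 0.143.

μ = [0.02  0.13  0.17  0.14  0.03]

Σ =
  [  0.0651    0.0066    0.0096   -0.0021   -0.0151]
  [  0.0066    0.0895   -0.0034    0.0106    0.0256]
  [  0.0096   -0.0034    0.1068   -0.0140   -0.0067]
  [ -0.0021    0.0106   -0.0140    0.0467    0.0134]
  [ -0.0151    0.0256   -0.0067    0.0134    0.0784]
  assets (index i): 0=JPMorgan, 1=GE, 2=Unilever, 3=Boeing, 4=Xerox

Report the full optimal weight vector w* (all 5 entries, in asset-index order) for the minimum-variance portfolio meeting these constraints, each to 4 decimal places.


x=Σ⁻¹μ = [-0.1229  1.2644  2.0672  3.4595  -0.4685]
y=Σ⁻¹𝟙 = [16.6405  4.4814  11.5331  21.1990  11.8591]
a=μᵀx=0.983601  b=𝟙ᵀx=6.199640  c=𝟙ᵀy=65.713010  D=ac−b²=26.199840
λ₁=(c·0.143−b)/D = (65.713010·0.143−6.199640)/26.199840 = 0.122036
λ₂=(a−b·0.143)/D = (0.983601−6.199640·0.143)/26.199840 = 0.003704
w* = 0.122036·x + 0.003704·y:
  w_0 = 0.122036·-0.1229 + 0.003704·16.6405 = 0.0466  (JPMorgan)
  w_1 = 0.122036·1.2644 + 0.003704·4.4814 = 0.1709  (GE)
  w_2 = 0.122036·2.0672 + 0.003704·11.5331 = 0.2950  (Unilever)
  w_3 = 0.122036·3.4595 + 0.003704·21.1990 = 0.5007  (Boeing)
  w_4 = 0.122036·-0.4685 + 0.003704·11.8591 = -0.0132  (Xerox)
Σw_i=1.0000  μᵀw=0.1430
σ²=wᵀΣw=λ₁·μ_p+λ₂ = 0.122036·0.143 + 0.003704 = 0.021155 ≈ 0.0212

0.0466  0.1709  0.2950  0.5007  -0.0132


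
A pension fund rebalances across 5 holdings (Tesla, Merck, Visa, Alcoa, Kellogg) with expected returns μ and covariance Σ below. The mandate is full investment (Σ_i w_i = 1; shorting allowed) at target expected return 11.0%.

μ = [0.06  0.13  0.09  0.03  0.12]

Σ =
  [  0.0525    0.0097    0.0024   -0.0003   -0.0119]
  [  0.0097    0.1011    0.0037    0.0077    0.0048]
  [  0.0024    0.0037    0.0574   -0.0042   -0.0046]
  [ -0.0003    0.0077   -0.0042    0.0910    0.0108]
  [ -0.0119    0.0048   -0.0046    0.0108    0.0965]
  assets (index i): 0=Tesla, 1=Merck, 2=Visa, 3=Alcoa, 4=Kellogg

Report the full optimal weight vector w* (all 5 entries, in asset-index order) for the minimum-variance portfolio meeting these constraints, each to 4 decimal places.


x=Σ⁻¹μ = [1.1973  1.0354  1.5743  0.1528  1.3976]
y=Σ⁻¹𝟙 = [19.9615  5.9825  17.9105  9.9190  12.2703]
a=μᵀx=0.520421  b=𝟙ᵀx=5.357367  c=𝟙ᵀy=66.043772  D=ac−b²=5.669166
λ₁=(c·0.110−b)/D = (66.043772·0.110−5.357367)/5.669166 = 0.336460
λ₂=(a−b·0.110)/D = (0.520421−5.357367·0.110)/5.669166 = -0.012152
w* = 0.336460·x + -0.012152·y:
  w_0 = 0.336460·1.1973 + -0.012152·19.9615 = 0.1603  (Tesla)
  w_1 = 0.336460·1.0354 + -0.012152·5.9825 = 0.2757  (Merck)
  w_2 = 0.336460·1.5743 + -0.012152·17.9105 = 0.3121  (Visa)
  w_3 = 0.336460·0.1528 + -0.012152·9.9190 = -0.0691  (Alcoa)
  w_4 = 0.336460·1.3976 + -0.012152·12.2703 = 0.3211  (Kellogg)
Σw_i=1.0000  μᵀw=0.1100
σ²=wᵀΣw=λ₁·μ_p+λ₂ = 0.336460·0.110 + -0.012152 = 0.024859 ≈ 0.0249

0.1603  0.2757  0.3121  -0.0691  0.3211


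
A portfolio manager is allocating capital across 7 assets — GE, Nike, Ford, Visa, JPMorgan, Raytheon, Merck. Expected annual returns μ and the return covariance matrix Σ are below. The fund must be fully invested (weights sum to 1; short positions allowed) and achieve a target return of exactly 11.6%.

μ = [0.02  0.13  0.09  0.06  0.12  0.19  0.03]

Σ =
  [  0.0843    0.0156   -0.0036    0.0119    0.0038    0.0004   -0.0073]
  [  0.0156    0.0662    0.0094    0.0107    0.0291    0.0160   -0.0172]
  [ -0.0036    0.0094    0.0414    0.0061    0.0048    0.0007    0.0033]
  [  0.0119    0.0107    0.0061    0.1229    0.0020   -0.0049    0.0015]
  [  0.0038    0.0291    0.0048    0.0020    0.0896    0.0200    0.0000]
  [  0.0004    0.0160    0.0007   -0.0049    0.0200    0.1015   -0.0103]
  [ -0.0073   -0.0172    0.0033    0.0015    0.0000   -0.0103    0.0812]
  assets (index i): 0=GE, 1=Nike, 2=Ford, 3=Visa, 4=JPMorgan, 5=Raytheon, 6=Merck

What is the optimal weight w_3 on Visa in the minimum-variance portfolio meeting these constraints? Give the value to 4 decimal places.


0.0545

x=Σ⁻¹μ = [0.0701  1.2469  1.7037  0.3378  0.4603  1.6677  0.7759]
y=Σ⁻¹𝟙 = [11.5195  8.2900  20.5569  5.3844  4.6934  9.2506  15.3454]
a=μᵀx=0.732477  b=𝟙ᵀx=6.262464  c=𝟙ᵀy=75.040234  D=ac−b²=15.746812
λ₁=(c·0.116−b)/D = (75.040234·0.116−6.262464)/15.746812 = 0.155092
λ₂=(a−b·0.116)/D = (0.732477−6.262464·0.116)/15.746812 = 0.000383
w* = 0.155092·x + 0.000383·y:
  w_0 = 0.155092·0.0701 + 0.000383·11.5195 = 0.0153  (GE)
  w_1 = 0.155092·1.2469 + 0.000383·8.2900 = 0.1966  (Nike)
  w_2 = 0.155092·1.7037 + 0.000383·20.5569 = 0.2721  (Ford)
  w_3 = 0.155092·0.3378 + 0.000383·5.3844 = 0.0545  (Visa)
  w_4 = 0.155092·0.4603 + 0.000383·4.6934 = 0.0732  (JPMorgan)
  w_5 = 0.155092·1.6677 + 0.000383·9.2506 = 0.2622  (Raytheon)
  w_6 = 0.155092·0.7759 + 0.000383·15.3454 = 0.1262  (Merck)
Σw_i=1.0000  μᵀw=0.1160
σ²=wᵀΣw=λ₁·μ_p+λ₂ = 0.155092·0.116 + 0.000383 = 0.018374 ≈ 0.0184


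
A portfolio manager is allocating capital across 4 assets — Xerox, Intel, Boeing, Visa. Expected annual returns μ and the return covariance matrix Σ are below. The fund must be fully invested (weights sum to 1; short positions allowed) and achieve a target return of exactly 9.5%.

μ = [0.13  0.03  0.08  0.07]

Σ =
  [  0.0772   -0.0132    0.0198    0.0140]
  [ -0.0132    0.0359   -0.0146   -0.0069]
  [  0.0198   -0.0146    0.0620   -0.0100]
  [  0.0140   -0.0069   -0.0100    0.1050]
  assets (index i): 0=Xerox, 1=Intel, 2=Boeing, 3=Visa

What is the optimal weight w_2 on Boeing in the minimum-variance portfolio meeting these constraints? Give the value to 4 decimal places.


0.2077

p=Σ⁻¹μ = [1.5513  2.1217  1.4129  0.7338]
q=Σ⁻¹𝟙 = [11.7926  44.9513  25.0927  13.2952]
a=μᵀp=0.429714  b=𝟙ᵀp=5.819658  c=𝟙ᵀq=95.131828  D=ac−b²=7.011008
λ₁=(c·0.095−b)/D = (95.131828·0.095−5.819658)/7.011008 = 0.458973
λ₂=(a−b·0.095)/D = (0.429714−5.819658·0.095)/7.011008 = -0.017566
w* = 0.458973·p + -0.017566·q:
  w_0 = 0.458973·1.5513 + -0.017566·11.7926 = 0.5048  (Xerox)
  w_1 = 0.458973·2.1217 + -0.017566·44.9513 = 0.1842  (Intel)
  w_2 = 0.458973·1.4129 + -0.017566·25.0927 = 0.2077  (Boeing)
  w_3 = 0.458973·0.7338 + -0.017566·13.2952 = 0.1033  (Visa)
Σw_i=1.0000  μᵀw=0.0950
σ²=wᵀΣw=λ₁·μ_p+λ₂ = 0.458973·0.095 + -0.017566 = 0.026037 ≈ 0.0260


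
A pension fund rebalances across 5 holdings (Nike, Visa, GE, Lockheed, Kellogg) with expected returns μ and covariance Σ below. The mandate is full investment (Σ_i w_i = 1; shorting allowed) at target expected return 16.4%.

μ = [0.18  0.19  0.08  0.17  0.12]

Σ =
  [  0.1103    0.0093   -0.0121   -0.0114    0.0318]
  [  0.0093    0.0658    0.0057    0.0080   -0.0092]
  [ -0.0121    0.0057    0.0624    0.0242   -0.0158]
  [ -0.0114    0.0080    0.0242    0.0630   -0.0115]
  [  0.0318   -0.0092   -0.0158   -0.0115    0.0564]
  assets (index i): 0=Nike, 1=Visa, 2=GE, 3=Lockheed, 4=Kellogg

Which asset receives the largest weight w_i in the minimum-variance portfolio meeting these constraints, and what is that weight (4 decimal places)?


u=Σ⁻¹μ = [0.9604  2.7427  0.8879  2.6999  2.8328]
v=Σ⁻¹𝟙 = [3.5926  15.2451  16.8342  12.7779  25.5130]
a=μᵀu=1.563948  b=𝟙ᵀu=10.123795  c=𝟙ᵀv=73.962922  D=ac−b²=13.182939
λ₁=(c·0.164−b)/D = (73.962922·0.164−10.123795)/13.182939 = 0.152176
λ₂=(a−b·0.164)/D = (1.563948−10.123795·0.164)/13.182939 = -0.007309
w* = 0.152176·u + -0.007309·v:
  w_0 = 0.152176·0.9604 + -0.007309·3.5926 = 0.1199  (Nike)
  w_1 = 0.152176·2.7427 + -0.007309·15.2451 = 0.3059  (Visa)
  w_2 = 0.152176·0.8879 + -0.007309·16.8342 = 0.0121  (GE)
  w_3 = 0.152176·2.6999 + -0.007309·12.7779 = 0.3175  (Lockheed)
  w_4 = 0.152176·2.8328 + -0.007309·25.5130 = 0.2446  (Kellogg)
Σw_i=1.0000  μᵀw=0.1640
σ²=wᵀΣw=λ₁·μ_p+λ₂ = 0.152176·0.164 + -0.007309 = 0.017648 ≈ 0.0176

Lockheed (0.3175)


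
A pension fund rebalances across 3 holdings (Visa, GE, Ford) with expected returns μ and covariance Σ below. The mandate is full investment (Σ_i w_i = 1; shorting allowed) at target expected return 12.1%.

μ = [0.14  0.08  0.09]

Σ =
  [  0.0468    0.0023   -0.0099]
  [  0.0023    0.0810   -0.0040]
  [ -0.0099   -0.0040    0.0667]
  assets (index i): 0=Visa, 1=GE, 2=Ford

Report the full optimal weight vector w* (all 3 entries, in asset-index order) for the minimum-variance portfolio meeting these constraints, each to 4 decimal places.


0.6386  0.0932  0.2682

x=Σ⁻¹μ = [3.3460  0.9867  1.9051]
y=Σ⁻¹𝟙 = [24.8602  12.5997  19.4380]
a=μᵀx=0.718835  b=𝟙ᵀx=6.237821  c=𝟙ᵀy=56.897865  D=ac−b²=1.989769
λ₁=(c·0.121−b)/D = (56.897865·0.121−6.237821)/1.989769 = 0.325073
λ₂=(a−b·0.121)/D = (0.718835−6.237821·0.121)/1.989769 = -0.018063
w* = 0.325073·x + -0.018063·y:
  w_0 = 0.325073·3.3460 + -0.018063·24.8602 = 0.6386  (Visa)
  w_1 = 0.325073·0.9867 + -0.018063·12.5997 = 0.0932  (GE)
  w_2 = 0.325073·1.9051 + -0.018063·19.4380 = 0.2682  (Ford)
Σw_i=1.0000  μᵀw=0.1210
σ²=wᵀΣw=λ₁·μ_p+λ₂ = 0.325073·0.121 + -0.018063 = 0.021271 ≈ 0.0213


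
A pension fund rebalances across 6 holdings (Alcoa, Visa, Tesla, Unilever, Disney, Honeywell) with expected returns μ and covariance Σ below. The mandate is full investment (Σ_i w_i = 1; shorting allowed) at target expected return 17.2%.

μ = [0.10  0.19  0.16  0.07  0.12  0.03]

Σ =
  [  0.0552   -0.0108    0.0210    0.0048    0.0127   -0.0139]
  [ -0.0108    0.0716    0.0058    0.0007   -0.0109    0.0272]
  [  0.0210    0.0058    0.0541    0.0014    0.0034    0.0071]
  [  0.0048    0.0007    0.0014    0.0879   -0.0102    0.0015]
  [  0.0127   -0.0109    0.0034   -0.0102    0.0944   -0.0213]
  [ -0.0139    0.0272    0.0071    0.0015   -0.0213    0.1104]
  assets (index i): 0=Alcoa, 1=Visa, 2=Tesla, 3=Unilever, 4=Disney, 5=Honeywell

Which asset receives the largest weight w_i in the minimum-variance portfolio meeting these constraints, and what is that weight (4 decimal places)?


u=Σ⁻¹μ = [1.1320  2.9308  2.1155  0.8468  1.4322  -0.1790]
v=Σ⁻¹𝟙 = [16.0053  13.9923  8.4027  11.6210  13.1439  9.4634]
a=μᵀu=1.234287  b=𝟙ᵀu=8.278146  c=𝟙ᵀv=72.628644  D=ac−b²=21.116872
λ₁=(c·0.172−b)/D = (72.628644·0.172−8.278146)/21.116872 = 0.199555
λ₂=(a−b·0.172)/D = (1.234287−8.278146·0.172)/21.116872 = -0.008976
w* = 0.199555·u + -0.008976·v:
  w_0 = 0.199555·1.1320 + -0.008976·16.0053 = 0.0822  (Alcoa)
  w_1 = 0.199555·2.9308 + -0.008976·13.9923 = 0.4593  (Visa)
  w_2 = 0.199555·2.1155 + -0.008976·8.4027 = 0.3467  (Tesla)
  w_3 = 0.199555·0.8468 + -0.008976·11.6210 = 0.0647  (Unilever)
  w_4 = 0.199555·1.4322 + -0.008976·13.1439 = 0.1678  (Disney)
  w_5 = 0.199555·-0.1790 + -0.008976·9.4634 = -0.1207  (Honeywell)
Σw_i=1.0000  μᵀw=0.1720
σ²=wᵀΣw=λ₁·μ_p+λ₂ = 0.199555·0.172 + -0.008976 = 0.025347 ≈ 0.0253

Visa (0.4593)


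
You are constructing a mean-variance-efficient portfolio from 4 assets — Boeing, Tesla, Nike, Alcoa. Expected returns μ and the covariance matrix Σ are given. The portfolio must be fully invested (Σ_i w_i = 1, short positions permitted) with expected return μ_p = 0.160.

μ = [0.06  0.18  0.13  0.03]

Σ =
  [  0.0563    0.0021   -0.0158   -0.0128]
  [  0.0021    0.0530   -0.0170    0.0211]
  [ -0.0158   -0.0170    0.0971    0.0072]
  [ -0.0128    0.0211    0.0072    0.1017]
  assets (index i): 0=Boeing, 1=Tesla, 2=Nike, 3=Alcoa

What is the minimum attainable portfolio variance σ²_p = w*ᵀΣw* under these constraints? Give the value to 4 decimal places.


0.0222

u=Σ⁻¹μ = [1.4360  4.3372  2.3758  -0.5923]
v=Σ⁻¹𝟙 = [23.4775  20.5348  17.1719  7.3116]
a=μᵀu=1.157929  b=𝟙ᵀu=7.556610  c=𝟙ᵀv=68.495786  D=ac−b²=22.210927
λ₁=(c·0.160−b)/D = (68.495786·0.160−7.556610)/22.210927 = 0.153200
λ₂=(a−b·0.160)/D = (1.157929−7.556610·0.160)/22.210927 = -0.002302
w* = 0.153200·u + -0.002302·v:
  w_0 = 0.153200·1.4360 + -0.002302·23.4775 = 0.1660  (Boeing)
  w_1 = 0.153200·4.3372 + -0.002302·20.5348 = 0.6172  (Tesla)
  w_2 = 0.153200·2.3758 + -0.002302·17.1719 = 0.3244  (Nike)
  w_3 = 0.153200·-0.5923 + -0.002302·7.3116 = -0.1076  (Alcoa)
Σw_i=1.0000  μᵀw=0.1600
σ²=wᵀΣw=λ₁·μ_p+λ₂ = 0.153200·0.160 + -0.002302 = 0.022210 ≈ 0.0222


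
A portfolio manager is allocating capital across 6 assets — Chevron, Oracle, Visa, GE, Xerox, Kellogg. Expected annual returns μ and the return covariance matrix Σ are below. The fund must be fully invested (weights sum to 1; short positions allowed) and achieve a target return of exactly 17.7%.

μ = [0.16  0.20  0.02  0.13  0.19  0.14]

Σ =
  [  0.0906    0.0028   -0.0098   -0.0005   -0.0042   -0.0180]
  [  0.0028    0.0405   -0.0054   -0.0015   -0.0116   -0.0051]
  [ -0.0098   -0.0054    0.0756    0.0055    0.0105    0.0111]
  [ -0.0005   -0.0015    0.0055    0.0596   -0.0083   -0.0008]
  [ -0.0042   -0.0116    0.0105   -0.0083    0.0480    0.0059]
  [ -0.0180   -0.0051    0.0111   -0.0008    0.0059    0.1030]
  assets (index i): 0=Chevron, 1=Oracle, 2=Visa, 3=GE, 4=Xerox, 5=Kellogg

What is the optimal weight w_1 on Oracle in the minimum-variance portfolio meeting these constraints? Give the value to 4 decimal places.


0.3382

x=Σ⁻¹μ = [2.1796  6.8757  -0.3292  3.2949  6.2331  1.7846]
y=Σ⁻¹𝟙 = [14.8389  36.1043  10.2137  21.3267  30.9111  11.3839]
a=μᵀx=3.579764  b=𝟙ᵀx=20.038685  c=𝟙ᵀy=124.778641  D=ac−b²=45.129184
λ₁=(c·0.177−b)/D = (124.778641·0.177−20.038685)/45.129184 = 0.045362
λ₂=(a−b·0.177)/D = (3.579764−20.038685·0.177)/45.129184 = 0.000729
w* = 0.045362·x + 0.000729·y:
  w_0 = 0.045362·2.1796 + 0.000729·14.8389 = 0.1097  (Chevron)
  w_1 = 0.045362·6.8757 + 0.000729·36.1043 = 0.3382  (Oracle)
  w_2 = 0.045362·-0.3292 + 0.000729·10.2137 = -0.0075  (Visa)
  w_3 = 0.045362·3.2949 + 0.000729·21.3267 = 0.1650  (GE)
  w_4 = 0.045362·6.2331 + 0.000729·30.9111 = 0.3053  (Xerox)
  w_5 = 0.045362·1.7846 + 0.000729·11.3839 = 0.0893  (Kellogg)
Σw_i=1.0000  μᵀw=0.1770
σ²=wᵀΣw=λ₁·μ_p+λ₂ = 0.045362·0.177 + 0.000729 = 0.008758 ≈ 0.0088


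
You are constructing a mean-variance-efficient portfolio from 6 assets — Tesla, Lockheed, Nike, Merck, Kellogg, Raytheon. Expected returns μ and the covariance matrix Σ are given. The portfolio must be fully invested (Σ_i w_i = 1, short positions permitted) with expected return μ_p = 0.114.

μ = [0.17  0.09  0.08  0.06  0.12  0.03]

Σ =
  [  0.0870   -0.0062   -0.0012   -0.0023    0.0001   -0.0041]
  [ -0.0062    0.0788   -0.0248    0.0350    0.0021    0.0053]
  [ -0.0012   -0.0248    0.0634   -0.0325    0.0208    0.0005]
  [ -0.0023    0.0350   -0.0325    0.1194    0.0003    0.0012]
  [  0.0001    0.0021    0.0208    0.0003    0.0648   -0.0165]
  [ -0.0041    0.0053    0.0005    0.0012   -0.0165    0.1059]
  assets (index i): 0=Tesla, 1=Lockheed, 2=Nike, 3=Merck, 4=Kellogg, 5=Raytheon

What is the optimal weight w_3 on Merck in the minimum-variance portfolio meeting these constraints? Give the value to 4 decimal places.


0.0550

x=Σ⁻¹μ = [2.1239  1.5403  1.7397  0.5571  1.3614  0.4860]
y=Σ⁻¹𝟙 = [13.7153  15.8002  24.3295  10.5007  9.7046  10.4613]
a=μᵀx=0.850236  b=𝟙ᵀx=7.808405  c=𝟙ᵀy=84.511549  D=ac−b²=10.883578
λ₁=(c·0.114−b)/D = (84.511549·0.114−7.808405)/10.883578 = 0.167768
λ₂=(a−b·0.114)/D = (0.850236−7.808405·0.114)/10.883578 = -0.003668
w* = 0.167768·x + -0.003668·y:
  w_0 = 0.167768·2.1239 + -0.003668·13.7153 = 0.3060  (Tesla)
  w_1 = 0.167768·1.5403 + -0.003668·15.8002 = 0.2005  (Lockheed)
  w_2 = 0.167768·1.7397 + -0.003668·24.3295 = 0.2026  (Nike)
  w_3 = 0.167768·0.5571 + -0.003668·10.5007 = 0.0550  (Merck)
  w_4 = 0.167768·1.3614 + -0.003668·9.7046 = 0.1928  (Kellogg)
  w_5 = 0.167768·0.4860 + -0.003668·10.4613 = 0.0432  (Raytheon)
Σw_i=1.0000  μᵀw=0.1140
σ²=wᵀΣw=λ₁·μ_p+λ₂ = 0.167768·0.114 + -0.003668 = 0.015457 ≈ 0.0155


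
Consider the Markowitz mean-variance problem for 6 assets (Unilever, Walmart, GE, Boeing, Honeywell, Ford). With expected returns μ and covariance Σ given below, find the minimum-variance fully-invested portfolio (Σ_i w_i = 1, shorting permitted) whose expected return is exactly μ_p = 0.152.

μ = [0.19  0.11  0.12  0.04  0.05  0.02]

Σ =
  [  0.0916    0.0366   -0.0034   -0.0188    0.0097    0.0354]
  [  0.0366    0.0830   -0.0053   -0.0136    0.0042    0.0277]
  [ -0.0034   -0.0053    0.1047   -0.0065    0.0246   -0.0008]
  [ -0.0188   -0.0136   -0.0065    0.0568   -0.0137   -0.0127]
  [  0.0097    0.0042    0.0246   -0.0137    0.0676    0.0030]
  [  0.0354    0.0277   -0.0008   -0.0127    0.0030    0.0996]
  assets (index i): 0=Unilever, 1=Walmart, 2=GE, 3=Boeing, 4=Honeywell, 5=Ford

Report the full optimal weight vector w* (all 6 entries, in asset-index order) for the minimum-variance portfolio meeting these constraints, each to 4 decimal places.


g=Σ⁻¹μ = [2.3656  0.8586  1.3106  1.7586  0.2552  -0.6517]
h=Σ⁻¹𝟙 = [8.6118  10.3372  8.6144  29.2928  15.3863  7.4453]
a=μᵀg=0.771256  b=𝟙ᵀg=5.896987  c=𝟙ᵀh=79.687684  D=ac−b²=26.685122
λ₁=(c·0.152−b)/D = (79.687684·0.152−5.896987)/26.685122 = 0.232922
λ₂=(a−b·0.152)/D = (0.771256−5.896987·0.152)/26.685122 = -0.004687
w* = 0.232922·g + -0.004687·h:
  w_0 = 0.232922·2.3656 + -0.004687·8.6118 = 0.5106  (Unilever)
  w_1 = 0.232922·0.8586 + -0.004687·10.3372 = 0.1515  (Walmart)
  w_2 = 0.232922·1.3106 + -0.004687·8.6144 = 0.2649  (GE)
  w_3 = 0.232922·1.7586 + -0.004687·29.2928 = 0.2723  (Boeing)
  w_4 = 0.232922·0.2552 + -0.004687·15.3863 = -0.0127  (Honeywell)
  w_5 = 0.232922·-0.6517 + -0.004687·7.4453 = -0.1867  (Ford)
Σw_i=1.0000  μᵀw=0.1520
σ²=wᵀΣw=λ₁·μ_p+λ₂ = 0.232922·0.152 + -0.004687 = 0.030717 ≈ 0.0307

0.5106  0.1515  0.2649  0.2723  -0.0127  -0.1867


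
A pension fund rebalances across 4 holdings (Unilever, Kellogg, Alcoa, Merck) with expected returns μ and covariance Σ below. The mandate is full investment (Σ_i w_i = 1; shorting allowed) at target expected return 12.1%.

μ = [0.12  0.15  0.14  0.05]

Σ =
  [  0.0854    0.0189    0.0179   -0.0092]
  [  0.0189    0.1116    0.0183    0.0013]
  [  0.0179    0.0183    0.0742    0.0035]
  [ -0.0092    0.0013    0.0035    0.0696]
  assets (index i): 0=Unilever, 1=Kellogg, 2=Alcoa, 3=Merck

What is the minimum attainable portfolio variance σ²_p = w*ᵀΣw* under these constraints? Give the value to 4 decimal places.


0.0298

x=Σ⁻¹μ = [0.9897  0.9413  1.3799  0.7622]
y=Σ⁻¹𝟙 = [10.2387  5.5883  8.9134  15.1686]
a=μᵀx=0.491264  b=𝟙ᵀx=4.073188  c=𝟙ᵀy=39.908943  D=ac−b²=3.014957
λ₁=(c·0.121−b)/D = (39.908943·0.121−4.073188)/3.014957 = 0.250682
λ₂=(a−b·0.121)/D = (0.491264−4.073188·0.121)/3.014957 = -0.000528
w* = 0.250682·x + -0.000528·y:
  w_0 = 0.250682·0.9897 + -0.000528·10.2387 = 0.2427  (Unilever)
  w_1 = 0.250682·0.9413 + -0.000528·5.5883 = 0.2330  (Kellogg)
  w_2 = 0.250682·1.3799 + -0.000528·8.9134 = 0.3412  (Alcoa)
  w_3 = 0.250682·0.7622 + -0.000528·15.1686 = 0.1831  (Merck)
Σw_i=1.0000  μᵀw=0.1210
σ²=wᵀΣw=λ₁·μ_p+λ₂ = 0.250682·0.121 + -0.000528 = 0.029804 ≈ 0.0298


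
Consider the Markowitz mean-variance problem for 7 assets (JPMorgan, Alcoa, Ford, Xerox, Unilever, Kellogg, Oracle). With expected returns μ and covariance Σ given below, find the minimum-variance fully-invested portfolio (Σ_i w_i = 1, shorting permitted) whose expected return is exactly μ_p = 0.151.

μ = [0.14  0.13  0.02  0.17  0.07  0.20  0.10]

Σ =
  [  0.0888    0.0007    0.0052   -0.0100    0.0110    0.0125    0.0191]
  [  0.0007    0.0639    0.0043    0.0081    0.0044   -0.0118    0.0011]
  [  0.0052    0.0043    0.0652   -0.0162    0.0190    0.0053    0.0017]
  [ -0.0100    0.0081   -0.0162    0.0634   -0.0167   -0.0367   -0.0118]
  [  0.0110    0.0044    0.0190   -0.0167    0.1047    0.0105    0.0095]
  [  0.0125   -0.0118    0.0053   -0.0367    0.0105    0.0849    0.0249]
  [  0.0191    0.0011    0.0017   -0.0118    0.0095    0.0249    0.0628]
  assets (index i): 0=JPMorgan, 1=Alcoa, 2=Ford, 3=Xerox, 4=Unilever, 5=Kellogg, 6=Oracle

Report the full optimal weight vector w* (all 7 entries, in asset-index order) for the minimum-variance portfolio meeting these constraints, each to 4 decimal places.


u=Σ⁻¹μ = [1.3600  2.0419  0.9185  5.8528  0.7092  4.7586  0.2238]
v=Σ⁻¹𝟙 = [8.0216  13.2610  18.8144  37.6977  7.5147  23.9345  9.1989]
a=μᵀu=2.492916  b=𝟙ᵀu=15.864676  c=𝟙ᵀv=118.442800  D=ac−b²=43.580038
λ₁=(c·0.151−b)/D = (118.442800·0.151−15.864676)/43.580038 = 0.046356
λ₂=(a−b·0.151)/D = (2.492916−15.864676·0.151)/43.580038 = 0.002234
w* = 0.046356·u + 0.002234·v:
  w_0 = 0.046356·1.3600 + 0.002234·8.0216 = 0.0810  (JPMorgan)
  w_1 = 0.046356·2.0419 + 0.002234·13.2610 = 0.1243  (Alcoa)
  w_2 = 0.046356·0.9185 + 0.002234·18.8144 = 0.0846  (Ford)
  w_3 = 0.046356·5.8528 + 0.002234·37.6977 = 0.3555  (Xerox)
  w_4 = 0.046356·0.7092 + 0.002234·7.5147 = 0.0497  (Unilever)
  w_5 = 0.046356·4.7586 + 0.002234·23.9345 = 0.2741  (Kellogg)
  w_6 = 0.046356·0.2238 + 0.002234·9.1989 = 0.0309  (Oracle)
Σw_i=1.0000  μᵀw=0.1510
σ²=wᵀΣw=λ₁·μ_p+λ₂ = 0.046356·0.151 + 0.002234 = 0.009234 ≈ 0.0092

0.0810  0.1243  0.0846  0.3555  0.0497  0.2741  0.0309


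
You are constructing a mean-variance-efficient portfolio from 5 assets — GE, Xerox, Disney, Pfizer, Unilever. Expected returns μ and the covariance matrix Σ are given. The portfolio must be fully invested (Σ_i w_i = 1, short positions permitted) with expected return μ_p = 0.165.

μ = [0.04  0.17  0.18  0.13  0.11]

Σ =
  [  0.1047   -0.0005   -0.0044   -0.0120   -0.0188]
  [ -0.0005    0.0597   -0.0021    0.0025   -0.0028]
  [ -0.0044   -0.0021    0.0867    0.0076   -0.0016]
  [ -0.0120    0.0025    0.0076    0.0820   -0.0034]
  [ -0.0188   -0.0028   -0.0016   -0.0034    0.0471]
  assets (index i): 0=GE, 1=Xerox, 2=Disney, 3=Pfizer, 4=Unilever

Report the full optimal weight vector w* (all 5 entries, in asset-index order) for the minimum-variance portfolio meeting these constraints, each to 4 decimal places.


-0.0584  0.4330  0.3220  0.1196  0.1838

p=Σ⁻¹μ = [1.2453  3.0156  2.1302  1.6109  3.2004]
q=Σ⁻¹𝟙 = [17.2954  18.1616  12.1625  14.3165  30.6612]
a=μᵀp=1.507365  b=𝟙ᵀp=11.202421  c=𝟙ᵀq=92.597193  D=ac−b²=14.083577
λ₁=(c·0.165−b)/D = (92.597193·0.165−11.202421)/14.083577 = 0.289423
λ₂=(a−b·0.165)/D = (1.507365−11.202421·0.165)/14.083577 = -0.024215
w* = 0.289423·p + -0.024215·q:
  w_0 = 0.289423·1.2453 + -0.024215·17.2954 = -0.0584  (GE)
  w_1 = 0.289423·3.0156 + -0.024215·18.1616 = 0.4330  (Xerox)
  w_2 = 0.289423·2.1302 + -0.024215·12.1625 = 0.3220  (Disney)
  w_3 = 0.289423·1.6109 + -0.024215·14.3165 = 0.1196  (Pfizer)
  w_4 = 0.289423·3.2004 + -0.024215·30.6612 = 0.1838  (Unilever)
Σw_i=1.0000  μᵀw=0.1650
σ²=wᵀΣw=λ₁·μ_p+λ₂ = 0.289423·0.165 + -0.024215 = 0.023540 ≈ 0.0235


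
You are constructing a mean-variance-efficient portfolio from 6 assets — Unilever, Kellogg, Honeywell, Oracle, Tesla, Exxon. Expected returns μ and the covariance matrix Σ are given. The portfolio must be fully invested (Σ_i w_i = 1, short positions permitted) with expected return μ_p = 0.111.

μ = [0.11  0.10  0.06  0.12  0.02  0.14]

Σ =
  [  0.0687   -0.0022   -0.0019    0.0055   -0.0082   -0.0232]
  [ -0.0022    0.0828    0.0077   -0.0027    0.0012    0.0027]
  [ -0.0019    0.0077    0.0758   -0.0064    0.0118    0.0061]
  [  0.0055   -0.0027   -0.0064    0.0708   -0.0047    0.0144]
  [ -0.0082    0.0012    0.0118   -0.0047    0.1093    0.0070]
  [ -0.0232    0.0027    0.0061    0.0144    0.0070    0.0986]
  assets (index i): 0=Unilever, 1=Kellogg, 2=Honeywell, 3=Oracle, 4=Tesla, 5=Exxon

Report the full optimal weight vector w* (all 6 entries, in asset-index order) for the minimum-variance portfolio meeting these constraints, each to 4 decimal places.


p=Σ⁻¹μ = [2.1313  1.1884  0.6708  1.3155  0.2089  1.6404]
q=Σ⁻¹𝟙 = [19.0916  11.4482  11.2481  12.4248  9.0605  11.1669]
a=μᵀp=0.785226  b=𝟙ᵀp=7.155340  c=𝟙ᵀq=74.440170  D=ac−b²=7.253498
λ₁=(c·0.111−b)/D = (74.440170·0.111−7.155340)/7.253498 = 0.152688
λ₂=(a−b·0.111)/D = (0.785226−7.155340·0.111)/7.253498 = -0.001243
w* = 0.152688·p + -0.001243·q:
  w_0 = 0.152688·2.1313 + -0.001243·19.0916 = 0.3017  (Unilever)
  w_1 = 0.152688·1.1884 + -0.001243·11.4482 = 0.1672  (Kellogg)
  w_2 = 0.152688·0.6708 + -0.001243·11.2481 = 0.0884  (Honeywell)
  w_3 = 0.152688·1.3155 + -0.001243·12.4248 = 0.1854  (Oracle)
  w_4 = 0.152688·0.2089 + -0.001243·9.0605 = 0.0206  (Tesla)
  w_5 = 0.152688·1.6404 + -0.001243·11.1669 = 0.2366  (Exxon)
Σw_i=1.0000  μᵀw=0.1110
σ²=wᵀΣw=λ₁·μ_p+λ₂ = 0.152688·0.111 + -0.001243 = 0.015705 ≈ 0.0157

0.3017  0.1672  0.0884  0.1854  0.0206  0.2366


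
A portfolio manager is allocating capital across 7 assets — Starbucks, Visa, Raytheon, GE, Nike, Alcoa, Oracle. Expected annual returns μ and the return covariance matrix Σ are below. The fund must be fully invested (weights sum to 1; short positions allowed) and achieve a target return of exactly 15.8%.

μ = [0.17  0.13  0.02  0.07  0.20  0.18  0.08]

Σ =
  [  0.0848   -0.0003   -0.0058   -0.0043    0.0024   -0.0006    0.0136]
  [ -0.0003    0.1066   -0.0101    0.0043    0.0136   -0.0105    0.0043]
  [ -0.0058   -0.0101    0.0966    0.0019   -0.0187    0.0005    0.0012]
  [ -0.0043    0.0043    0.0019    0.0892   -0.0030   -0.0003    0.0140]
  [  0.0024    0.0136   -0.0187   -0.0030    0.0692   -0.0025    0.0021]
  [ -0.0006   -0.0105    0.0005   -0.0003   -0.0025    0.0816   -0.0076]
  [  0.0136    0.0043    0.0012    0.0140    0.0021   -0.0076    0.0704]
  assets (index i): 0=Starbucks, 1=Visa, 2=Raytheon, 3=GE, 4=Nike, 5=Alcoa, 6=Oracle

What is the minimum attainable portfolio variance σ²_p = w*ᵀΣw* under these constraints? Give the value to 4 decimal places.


x=Σ⁻¹μ = [1.9377  1.1262  0.9787  0.8015  2.9706  2.5182  0.7004]
y=Σ⁻¹𝟙 = [11.3220  9.3198  14.8770  9.9898  16.9073  14.9620  10.3188]
a=μᵀx=1.654919  b=𝟙ᵀx=11.033254  c=𝟙ᵀy=87.696645  D=ac−b²=23.398127
λ₁=(c·0.158−b)/D = (87.696645·0.158−11.033254)/23.398127 = 0.120643
λ₂=(a−b·0.158)/D = (1.654919−11.033254·0.158)/23.398127 = -0.003775
w* = 0.120643·x + -0.003775·y:
  w_0 = 0.120643·1.9377 + -0.003775·11.3220 = 0.1910  (Starbucks)
  w_1 = 0.120643·1.1262 + -0.003775·9.3198 = 0.1007  (Visa)
  w_2 = 0.120643·0.9787 + -0.003775·14.8770 = 0.0619  (Raytheon)
  w_3 = 0.120643·0.8015 + -0.003775·9.9898 = 0.0590  (GE)
  w_4 = 0.120643·2.9706 + -0.003775·16.9073 = 0.2945  (Nike)
  w_5 = 0.120643·2.5182 + -0.003775·14.9620 = 0.2473  (Alcoa)
  w_6 = 0.120643·0.7004 + -0.003775·10.3188 = 0.0455  (Oracle)
Σw_i=1.0000  μᵀw=0.1580
σ²=wᵀΣw=λ₁·μ_p+λ₂ = 0.120643·0.158 + -0.003775 = 0.015286 ≈ 0.0153

0.0153


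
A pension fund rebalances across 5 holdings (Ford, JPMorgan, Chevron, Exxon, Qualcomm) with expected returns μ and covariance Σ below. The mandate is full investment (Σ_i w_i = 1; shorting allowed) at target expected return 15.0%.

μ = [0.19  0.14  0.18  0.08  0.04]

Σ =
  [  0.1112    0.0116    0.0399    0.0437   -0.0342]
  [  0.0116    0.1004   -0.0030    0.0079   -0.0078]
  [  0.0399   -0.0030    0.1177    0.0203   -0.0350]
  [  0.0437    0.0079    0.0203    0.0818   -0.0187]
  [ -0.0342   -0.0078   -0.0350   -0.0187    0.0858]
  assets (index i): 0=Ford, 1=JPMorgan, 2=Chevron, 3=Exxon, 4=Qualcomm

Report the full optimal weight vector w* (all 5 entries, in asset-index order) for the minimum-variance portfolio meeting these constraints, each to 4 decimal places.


0.3276  0.2480  0.2859  -0.0990  0.2376

x=Σ⁻¹μ = [1.5483  1.4044  1.5877  0.0485  1.8693]
y=Σ⁻¹𝟙 = [6.7543  10.4589  11.3385  9.8374  22.0674]
a=μᵀx=0.855229  b=𝟙ᵀx=6.458188  c=𝟙ᵀy=60.456550  D=ac−b²=9.996024
λ₁=(c·0.150−b)/D = (60.456550·0.150−6.458188)/9.996024 = 0.261133
λ₂=(a−b·0.150)/D = (0.855229−6.458188·0.150)/9.996024 = -0.011354
w* = 0.261133·x + -0.011354·y:
  w_0 = 0.261133·1.5483 + -0.011354·6.7543 = 0.3276  (Ford)
  w_1 = 0.261133·1.4044 + -0.011354·10.4589 = 0.2480  (JPMorgan)
  w_2 = 0.261133·1.5877 + -0.011354·11.3385 = 0.2859  (Chevron)
  w_3 = 0.261133·0.0485 + -0.011354·9.8374 = -0.0990  (Exxon)
  w_4 = 0.261133·1.8693 + -0.011354·22.0674 = 0.2376  (Qualcomm)
Σw_i=1.0000  μᵀw=0.1500
σ²=wᵀΣw=λ₁·μ_p+λ₂ = 0.261133·0.150 + -0.011354 = 0.027816 ≈ 0.0278


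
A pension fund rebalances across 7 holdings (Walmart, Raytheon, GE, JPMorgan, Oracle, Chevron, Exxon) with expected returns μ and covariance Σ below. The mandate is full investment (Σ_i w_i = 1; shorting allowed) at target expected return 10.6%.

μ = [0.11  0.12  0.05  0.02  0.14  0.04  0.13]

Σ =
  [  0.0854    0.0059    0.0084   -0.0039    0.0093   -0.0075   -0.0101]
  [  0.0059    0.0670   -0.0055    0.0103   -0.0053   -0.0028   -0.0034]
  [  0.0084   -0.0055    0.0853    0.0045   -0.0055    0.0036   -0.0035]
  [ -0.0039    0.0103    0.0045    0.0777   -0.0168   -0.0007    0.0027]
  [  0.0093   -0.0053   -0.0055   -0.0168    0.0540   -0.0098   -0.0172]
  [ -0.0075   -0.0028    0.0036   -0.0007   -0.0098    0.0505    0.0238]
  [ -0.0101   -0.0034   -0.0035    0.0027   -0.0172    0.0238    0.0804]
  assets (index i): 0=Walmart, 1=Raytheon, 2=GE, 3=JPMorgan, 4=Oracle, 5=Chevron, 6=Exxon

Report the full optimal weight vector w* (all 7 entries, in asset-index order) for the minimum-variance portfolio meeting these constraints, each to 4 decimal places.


0.0843  0.1661  0.0851  0.0850  0.3096  0.0844  0.1856

p=Σ⁻¹μ = [1.0124  2.1205  0.9115  0.7239  3.8453  0.5719  2.5025]
q=Σ⁻¹𝟙 = [10.0551  16.7545  12.8342  17.3799  33.8504  20.8336  15.4590]
a=μᵀp=1.312414  b=𝟙ᵀp=11.687977  c=𝟙ᵀq=127.166747  D=ac−b²=30.286578
λ₁=(c·0.106−b)/D = (127.166747·0.106−11.687977)/30.286578 = 0.059158
λ₂=(a−b·0.106)/D = (1.312414−11.687977·0.106)/30.286578 = 0.002426
w* = 0.059158·p + 0.002426·q:
  w_0 = 0.059158·1.0124 + 0.002426·10.0551 = 0.0843  (Walmart)
  w_1 = 0.059158·2.1205 + 0.002426·16.7545 = 0.1661  (Raytheon)
  w_2 = 0.059158·0.9115 + 0.002426·12.8342 = 0.0851  (GE)
  w_3 = 0.059158·0.7239 + 0.002426·17.3799 = 0.0850  (JPMorgan)
  w_4 = 0.059158·3.8453 + 0.002426·33.8504 = 0.3096  (Oracle)
  w_5 = 0.059158·0.5719 + 0.002426·20.8336 = 0.0844  (Chevron)
  w_6 = 0.059158·2.5025 + 0.002426·15.4590 = 0.1856  (Exxon)
Σw_i=1.0000  μᵀw=0.1060
σ²=wᵀΣw=λ₁·μ_p+λ₂ = 0.059158·0.106 + 0.002426 = 0.008697 ≈ 0.0087


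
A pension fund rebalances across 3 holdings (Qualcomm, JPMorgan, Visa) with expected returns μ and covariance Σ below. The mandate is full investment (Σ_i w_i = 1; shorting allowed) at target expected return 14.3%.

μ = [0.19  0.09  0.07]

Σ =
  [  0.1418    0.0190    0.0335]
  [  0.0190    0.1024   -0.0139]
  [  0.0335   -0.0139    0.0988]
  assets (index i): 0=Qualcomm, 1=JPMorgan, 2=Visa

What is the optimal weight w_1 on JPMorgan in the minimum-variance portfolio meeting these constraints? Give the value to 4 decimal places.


g=Σ⁻¹μ = [1.1430  0.7242  0.4228]
h=Σ⁻¹𝟙 = [3.1370  10.6158  10.5513]
a=μᵀg=0.311946  b=𝟙ᵀg=2.290051  c=𝟙ᵀh=24.304155  D=ac−b²=2.337242
λ₁=(c·0.143−b)/D = (24.304155·0.143−2.290051)/2.337242 = 0.507198
λ₂=(a−b·0.143)/D = (0.311946−2.290051·0.143)/2.337242 = -0.006645
w* = 0.507198·g + -0.006645·h:
  w_0 = 0.507198·1.1430 + -0.006645·3.1370 = 0.5589  (Qualcomm)
  w_1 = 0.507198·0.7242 + -0.006645·10.6158 = 0.2968  (JPMorgan)
  w_2 = 0.507198·0.4228 + -0.006645·10.5513 = 0.1443  (Visa)
Σw_i=1.0000  μᵀw=0.1430
σ²=wᵀΣw=λ₁·μ_p+λ₂ = 0.507198·0.143 + -0.006645 = 0.065884 ≈ 0.0659

0.2968


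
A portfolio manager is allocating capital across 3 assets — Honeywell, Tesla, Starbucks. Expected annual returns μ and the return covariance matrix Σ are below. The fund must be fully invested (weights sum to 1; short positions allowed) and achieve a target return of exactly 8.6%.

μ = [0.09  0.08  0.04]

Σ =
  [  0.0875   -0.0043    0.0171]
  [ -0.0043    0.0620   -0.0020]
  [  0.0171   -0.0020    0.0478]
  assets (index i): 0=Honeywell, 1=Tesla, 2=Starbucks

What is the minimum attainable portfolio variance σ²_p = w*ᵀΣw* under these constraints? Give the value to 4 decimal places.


0.0363

p=Σ⁻¹μ = [0.9907  1.3765  0.5400]
q=Σ⁻¹𝟙 = [8.6550  17.3277  18.5492]
a=μᵀp=0.220878  b=𝟙ᵀp=2.907137  c=𝟙ᵀq=44.531961  D=ac−b²=1.384665
λ₁=(c·0.086−b)/D = (44.531961·0.086−2.907137)/1.384665 = 0.666306
λ₂=(a−b·0.086)/D = (0.220878−2.907137·0.086)/1.384665 = -0.021042
w* = 0.666306·p + -0.021042·q:
  w_0 = 0.666306·0.9907 + -0.021042·8.6550 = 0.4780  (Honeywell)
  w_1 = 0.666306·1.3765 + -0.021042·17.3277 = 0.5525  (Tesla)
  w_2 = 0.666306·0.5400 + -0.021042·18.5492 = -0.0305  (Starbucks)
Σw_i=1.0000  μᵀw=0.0860
σ²=wᵀΣw=λ₁·μ_p+λ₂ = 0.666306·0.086 + -0.021042 = 0.036260 ≈ 0.0363


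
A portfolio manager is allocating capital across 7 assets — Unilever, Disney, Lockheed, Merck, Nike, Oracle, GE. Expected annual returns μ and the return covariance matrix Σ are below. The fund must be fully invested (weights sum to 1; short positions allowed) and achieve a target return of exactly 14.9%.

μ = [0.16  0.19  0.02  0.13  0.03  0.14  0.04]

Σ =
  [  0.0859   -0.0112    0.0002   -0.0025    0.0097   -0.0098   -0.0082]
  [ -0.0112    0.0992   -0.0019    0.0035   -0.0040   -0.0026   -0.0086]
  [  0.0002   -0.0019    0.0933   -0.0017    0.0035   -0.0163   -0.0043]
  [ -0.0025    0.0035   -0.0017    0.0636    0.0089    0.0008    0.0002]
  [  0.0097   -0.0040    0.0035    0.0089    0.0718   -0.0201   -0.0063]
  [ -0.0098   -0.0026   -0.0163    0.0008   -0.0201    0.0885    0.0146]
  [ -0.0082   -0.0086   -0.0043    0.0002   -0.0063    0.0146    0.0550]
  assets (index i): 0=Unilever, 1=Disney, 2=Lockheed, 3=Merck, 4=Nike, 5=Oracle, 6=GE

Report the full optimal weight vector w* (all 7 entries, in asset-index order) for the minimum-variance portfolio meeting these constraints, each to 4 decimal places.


0.2720  0.2541  0.0231  0.2062  0.0015  0.2016  0.0415

g=Σ⁻¹μ = [2.4777  2.3062  0.6648  1.9214  0.5898  1.9913  1.0412]
h=Σ⁻¹𝟙 = [15.9328  14.6505  14.4336  13.3228  16.6792  16.2702  21.5196]
a=μᵀg=1.435818  b=𝟙ᵀg=10.992452  c=𝟙ᵀh=112.808634  D=ac−b²=41.138662
λ₁=(c·0.149−b)/D = (112.808634·0.149−10.992452)/41.138662 = 0.141376
λ₂=(a−b·0.149)/D = (1.435818−10.992452·0.149)/41.138662 = -0.004912
w* = 0.141376·g + -0.004912·h:
  w_0 = 0.141376·2.4777 + -0.004912·15.9328 = 0.2720  (Unilever)
  w_1 = 0.141376·2.3062 + -0.004912·14.6505 = 0.2541  (Disney)
  w_2 = 0.141376·0.6648 + -0.004912·14.4336 = 0.0231  (Lockheed)
  w_3 = 0.141376·1.9214 + -0.004912·13.3228 = 0.2062  (Merck)
  w_4 = 0.141376·0.5898 + -0.004912·16.6792 = 0.0015  (Nike)
  w_5 = 0.141376·1.9913 + -0.004912·16.2702 = 0.2016  (Oracle)
  w_6 = 0.141376·1.0412 + -0.004912·21.5196 = 0.0415  (GE)
Σw_i=1.0000  μᵀw=0.1490
σ²=wᵀΣw=λ₁·μ_p+λ₂ = 0.141376·0.149 + -0.004912 = 0.016153 ≈ 0.0162


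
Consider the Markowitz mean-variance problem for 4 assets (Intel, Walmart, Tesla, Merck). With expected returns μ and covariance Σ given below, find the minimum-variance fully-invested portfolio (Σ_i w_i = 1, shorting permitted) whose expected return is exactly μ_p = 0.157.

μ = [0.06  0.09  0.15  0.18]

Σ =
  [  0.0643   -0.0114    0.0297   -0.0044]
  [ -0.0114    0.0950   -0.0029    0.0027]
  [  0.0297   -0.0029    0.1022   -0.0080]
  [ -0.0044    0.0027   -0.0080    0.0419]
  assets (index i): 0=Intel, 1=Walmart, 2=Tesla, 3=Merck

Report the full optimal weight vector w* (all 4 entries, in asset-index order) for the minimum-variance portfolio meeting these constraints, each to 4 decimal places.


p=Σ⁻¹μ = [0.6462  0.9445  1.6685  4.6215]
q=Σ⁻¹𝟙 = [15.9825  11.9291  7.5306  26.2138]
a=μᵀp=1.205918  b=𝟙ᵀp=7.880640  c=𝟙ᵀq=61.655958  D=ac−b²=12.247545
λ₁=(c·0.157−b)/D = (61.655958·0.157−7.880640)/12.247545 = 0.146915
λ₂=(a−b·0.157)/D = (1.205918−7.880640·0.157)/12.247545 = -0.002559
w* = 0.146915·p + -0.002559·q:
  w_0 = 0.146915·0.6462 + -0.002559·15.9825 = 0.0540  (Intel)
  w_1 = 0.146915·0.9445 + -0.002559·11.9291 = 0.1082  (Walmart)
  w_2 = 0.146915·1.6685 + -0.002559·7.5306 = 0.2259  (Tesla)
  w_3 = 0.146915·4.6215 + -0.002559·26.2138 = 0.6119  (Merck)
Σw_i=1.0000  μᵀw=0.1570
σ²=wᵀΣw=λ₁·μ_p+λ₂ = 0.146915·0.157 + -0.002559 = 0.020507 ≈ 0.0205

0.0540  0.1082  0.2259  0.6119


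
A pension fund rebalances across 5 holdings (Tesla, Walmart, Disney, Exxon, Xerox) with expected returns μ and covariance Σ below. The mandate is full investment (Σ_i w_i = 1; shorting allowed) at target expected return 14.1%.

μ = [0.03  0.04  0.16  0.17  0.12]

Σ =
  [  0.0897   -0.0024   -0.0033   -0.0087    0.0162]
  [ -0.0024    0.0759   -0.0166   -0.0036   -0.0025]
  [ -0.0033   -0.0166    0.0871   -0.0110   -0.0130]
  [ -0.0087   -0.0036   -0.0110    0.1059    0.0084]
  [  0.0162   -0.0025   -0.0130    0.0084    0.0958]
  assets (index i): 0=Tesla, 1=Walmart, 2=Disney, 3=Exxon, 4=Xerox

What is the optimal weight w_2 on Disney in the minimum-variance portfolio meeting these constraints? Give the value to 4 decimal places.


0.3858

p=Σ⁻¹μ = [0.3844  1.2244  2.5252  1.8296  1.4018]
q=Σ⁻¹𝟙 = [11.6220  18.5145  18.5349  12.1267  10.4081]
a=μᵀp=0.943781  b=𝟙ᵀp=7.365346  c=𝟙ᵀq=71.206239  D=ac−b²=12.954795
λ₁=(c·0.141−b)/D = (71.206239·0.141−7.365346)/12.954795 = 0.206467
λ₂=(a−b·0.141)/D = (0.943781−7.365346·0.141)/12.954795 = -0.007313
w* = 0.206467·p + -0.007313·q:
  w_0 = 0.206467·0.3844 + -0.007313·11.6220 = -0.0056  (Tesla)
  w_1 = 0.206467·1.2244 + -0.007313·18.5145 = 0.1174  (Walmart)
  w_2 = 0.206467·2.5252 + -0.007313·18.5349 = 0.3858  (Disney)
  w_3 = 0.206467·1.8296 + -0.007313·12.1267 = 0.2891  (Exxon)
  w_4 = 0.206467·1.4018 + -0.007313·10.4081 = 0.2133  (Xerox)
Σw_i=1.0000  μᵀw=0.1410
σ²=wᵀΣw=λ₁·μ_p+λ₂ = 0.206467·0.141 + -0.007313 = 0.021799 ≈ 0.0218
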